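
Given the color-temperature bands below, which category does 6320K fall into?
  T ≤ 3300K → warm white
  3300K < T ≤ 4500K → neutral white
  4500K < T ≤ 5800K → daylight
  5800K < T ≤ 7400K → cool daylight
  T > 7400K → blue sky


Temperature: 6320K
5800K < 6320K ≤ 7400K → cool daylight
Classification: cool daylight


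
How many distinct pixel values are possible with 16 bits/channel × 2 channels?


Total bits = 16 bits/channel × 2 channels = 32 bits
Distinct pixel values = 2^32
= 4,294,967,296 pixel values


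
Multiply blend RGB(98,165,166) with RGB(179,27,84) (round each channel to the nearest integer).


Multiply: C = A×B/255, rounded to nearest integer
R: 98×179/255 = 17542/255 ≈ 68.792 → 69
G: 165×27/255 = 4455/255 ≈ 17.471 → 17
B: 166×84/255 = 13944/255 ≈ 54.682 → 55
= RGB(69, 17, 55)


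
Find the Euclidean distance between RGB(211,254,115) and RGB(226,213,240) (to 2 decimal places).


d = √[(R₁-R₂)² + (G₁-G₂)² + (B₁-B₂)²]
d = √[(211-226)² + (254-213)² + (115-240)²]
d = √[225 + 1681 + 15625]
d = √17531
d ≈ 132.40


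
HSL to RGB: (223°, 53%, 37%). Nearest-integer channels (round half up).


H=223°, S=0.53, L=0.37
C = (1-|2L-1|)×S = (1-|-0.26|)×0.53 = 0.3922
H' = H/60 = 223/60 ≈ 3.7167; X = C×(1-|H' mod 2 - 1|) ≈ 0.1111
m = L - C/2 = 0.37 - 0.1961 = 0.1739
Sector ⌊H'⌋ = 3 → (R',G',B') = (0.0, ≈0.1111, 0.3922)
RGB = ((R'+m)×255, (G'+m)×255, (B'+m)×255) = (44.3445, 72.68095, 144.3555)
Round half up → RGB(44, 73, 144)


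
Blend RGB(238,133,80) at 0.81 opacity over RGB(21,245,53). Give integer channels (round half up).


C = α×F + (1-α)×B, with 1-α = 0.19
R: 0.81×238 + 0.19×21 = 192.78 + 3.99 = 196.77 → 197
G: 0.81×133 + 0.19×245 = 107.73 + 46.55 = 154.28 → 154
B: 0.81×80 + 0.19×53 = 64.80 + 10.07 = 74.87 → 75
= RGB(197, 154, 75)


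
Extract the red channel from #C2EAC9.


Color: #C2EAC9
R = C2 = 194
G = EA = 234
B = C9 = 201
Red = 194


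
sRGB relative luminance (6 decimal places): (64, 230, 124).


Linearize each channel (sRGB transfer function): c = v/255; c_lin = c/12.92 if c ≤ 0.04045, else ((c+0.055)/1.055)^2.4
  R: 64/255 ≈ 0.250980 > 0.04045 → ((0.250980+0.055)/1.055)^2.4 ≈ 0.051269
  G: 230/255 ≈ 0.901961 > 0.04045 → ((0.901961+0.055)/1.055)^2.4 ≈ 0.791298
  B: 124/255 ≈ 0.486275 > 0.04045 → ((0.486275+0.055)/1.055)^2.4 ≈ 0.201556
R_lin = 0.051269, G_lin = 0.791298, B_lin = 0.201556
L = 0.2126×R + 0.7152×G + 0.0722×B
L = 0.2126×0.051269 + 0.7152×0.791298 + 0.0722×0.201556
L ≈ 0.591389


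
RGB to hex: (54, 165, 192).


R = 54 → 36 (hex)
G = 165 → A5 (hex)
B = 192 → C0 (hex)
Hex = #36A5C0


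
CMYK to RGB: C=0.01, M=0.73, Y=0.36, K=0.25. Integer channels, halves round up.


R = 255 × (1-C) × (1-K) = 255 × 0.99 × 0.75 = 189.3375 → 189
G = 255 × (1-M) × (1-K) = 255 × 0.27 × 0.75 = 51.6375 → 52
B = 255 × (1-Y) × (1-K) = 255 × 0.64 × 0.75 = 122.4 → 122
= RGB(189, 52, 122)


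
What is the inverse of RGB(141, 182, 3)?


Invert: (255-R, 255-G, 255-B)
R: 255-141 = 114
G: 255-182 = 73
B: 255-3 = 252
= RGB(114, 73, 252)


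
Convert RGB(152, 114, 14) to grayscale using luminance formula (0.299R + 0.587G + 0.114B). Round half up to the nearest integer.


Gray = 0.299×R + 0.587×G + 0.114×B
Gray = 0.299×152 + 0.587×114 + 0.114×14
Gray = 45.448 + 66.918 + 1.596
Gray = 113.962 → round half up → 114
Gray = 114


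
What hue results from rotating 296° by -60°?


New hue = (H + rotation) mod 360
New hue = (296 -60) mod 360
= 236 mod 360
= 236°


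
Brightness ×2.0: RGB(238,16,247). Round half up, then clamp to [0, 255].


Multiply each channel by 2.0, round half up, clamp to [0, 255]
R: 238×2.0 = 476 → clamp → 255
G: 16×2.0 = 32
B: 247×2.0 = 494 → clamp → 255
= RGB(255, 32, 255)


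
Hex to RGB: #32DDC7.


32 → 50 (R)
DD → 221 (G)
C7 → 199 (B)
= RGB(50, 221, 199)


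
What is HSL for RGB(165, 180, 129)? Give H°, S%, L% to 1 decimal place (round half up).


Normalize: R'=165/255≈0.6471, G'=180/255≈0.7059, B'=129/255≈0.5059
Max=180/255, Min=129/255, Δ=Max-Min=51/255
L = (Max+Min)/2 = (180+129)/510 = 309/510 = 0.60588… → L = 60.6%
L > 0.5 → S = Δ/(2-Max-Min) = 51/(510-180-129) = 51/201 = 0.25373… → S = 25.4%
(the 1/255 factors cancel in S and H, so raw channel differences can be used)
Max is G' → H = 60 × ((B-R)/Δ + 2) = 60 × ((129-165)/51 + 2)
  -36/51 + 2 = -0.7058… + 2 = 1.2941…
  H = 60 × 1.2941… = 77.647…° → H = 77.6°
= HSL(77.6°, 25.4%, 60.6%)


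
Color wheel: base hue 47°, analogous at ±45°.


Base hue: 47°
Left analog: (47 - 45) mod 360 = 2°
Right analog: (47 + 45) mod 360 = 92°
Analogous hues = 2° and 92°


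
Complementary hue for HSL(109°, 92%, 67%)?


Complement = opposite side of color wheel = hue + 180°
H' = (109 + 180) mod 360 = 289°
S and L unchanged.
= HSL(289°, 92%, 67%)


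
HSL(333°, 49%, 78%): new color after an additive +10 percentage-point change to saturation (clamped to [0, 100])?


Original S = 49%
Adjustment = +10 percentage points
New S = 49 + (10) = 59
Clamp to [0, 100] → 59
= HSL(333°, 59%, 78%)


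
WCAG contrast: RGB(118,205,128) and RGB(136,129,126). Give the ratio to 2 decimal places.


Linearize each sRGB channel c=v/255: c/12.92 if c ≤ 0.04045 else ((c+0.055)/1.055)^2.4
L = 0.2126×R_lin + 0.7152×G_lin + 0.0722×B_lin
Color 1 (118,205,128):
  R=118: 118/255≈0.4627 > 0.04045 → ((0.4627+0.055)/1.055)^2.4 ≈ 0.18116
  G=205: 205/255≈0.8039 > 0.04045 → ((0.8039+0.055)/1.055)^2.4 ≈ 0.61050
  B=128: 128/255≈0.5020 > 0.04045 → ((0.5020+0.055)/1.055)^2.4 ≈ 0.21586
  L1 = 0.2126×0.18116 + 0.7152×0.61050 + 0.0722×0.21586 ≈ 0.49073
Color 2 (136,129,126):
  R=136: 136/255≈0.5333 > 0.04045 → ((0.5333+0.055)/1.055)^2.4 ≈ 0.24620
  G=129: 129/255≈0.5059 > 0.04045 → ((0.5059+0.055)/1.055)^2.4 ≈ 0.21953
  B=126: 126/255≈0.4941 > 0.04045 → ((0.4941+0.055)/1.055)^2.4 ≈ 0.20864
  L2 = 0.2126×0.24620 + 0.7152×0.21953 + 0.0722×0.20864 ≈ 0.22441
Lighter = 0.49073, Darker = 0.22441
Ratio = (L_lighter + 0.05) / (L_darker + 0.05)
Ratio = (0.49073 + 0.05) / (0.22441 + 0.05) = 0.54073 / 0.27441 ≈ 1.9705
Ratio ≈ 1.97:1


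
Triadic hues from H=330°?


Triadic: equally spaced at 120° intervals
H1 = 330°
H2 = (330 + 120) mod 360 = 90°
H3 = (330 + 240) mod 360 = 210°
Triadic = 330°, 90°, 210°


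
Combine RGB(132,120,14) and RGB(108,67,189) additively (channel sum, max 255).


Additive: each channel = min(255, C₁+C₂)
R: 132+108 = 240 → 240
G: 120+67 = 187 → 187
B: 14+189 = 203 → 203
= RGB(240, 187, 203)


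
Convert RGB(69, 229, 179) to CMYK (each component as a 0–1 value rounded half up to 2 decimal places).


R'=69/255≈0.2706, G'=229/255≈0.8980, B'=179/255≈0.7020
K = 1 - max(R',G',B') = 1 - 229/255 = 26/255 = 0.10196… → 0.10
(1-R'-K)/(1-K) simplifies to (max-R)/max with max = 229:
C = (229-69)/229 = 160/229 = 0.69868… → 0.70
M = (229-229)/229 = 0/229 = 0 → 0.00
Y = (229-179)/229 = 50/229 = 0.21834… → 0.22
= CMYK(0.70, 0.00, 0.22, 0.10)


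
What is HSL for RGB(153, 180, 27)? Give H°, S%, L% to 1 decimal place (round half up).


Normalize: R'=153/255≈0.6000, G'=180/255≈0.7059, B'=27/255≈0.1059
Max=180/255, Min=27/255, Δ=Max-Min=153/255
L = (Max+Min)/2 = (180+27)/510 = 207/510 = 0.40588… → L = 40.6%
L ≤ 0.5 → S = Δ/(Max+Min) = 153/(180+27) = 153/207 = 0.73913… → S = 73.9%
(the 1/255 factors cancel in S and H, so raw channel differences can be used)
Max is G' → H = 60 × ((B-R)/Δ + 2) = 60 × ((27-153)/153 + 2)
  -126/153 + 2 = -0.8235… + 2 = 1.1764…
  H = 60 × 1.1764… = 70.588…° → H = 70.6°
= HSL(70.6°, 73.9%, 40.6%)


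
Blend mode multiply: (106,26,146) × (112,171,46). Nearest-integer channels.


Multiply: C = A×B/255, rounded to nearest integer
R: 106×112/255 = 11872/255 ≈ 46.557 → 47
G: 26×171/255 = 4446/255 ≈ 17.435 → 17
B: 146×46/255 = 6716/255 ≈ 26.337 → 26
= RGB(47, 17, 26)


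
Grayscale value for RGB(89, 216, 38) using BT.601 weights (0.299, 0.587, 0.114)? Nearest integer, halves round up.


Gray = 0.299×R + 0.587×G + 0.114×B
Gray = 0.299×89 + 0.587×216 + 0.114×38
Gray = 26.611 + 126.792 + 4.332
Gray = 157.735 → round half up → 158
Gray = 158


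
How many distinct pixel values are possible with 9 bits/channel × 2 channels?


Total bits = 9 bits/channel × 2 channels = 18 bits
Distinct pixel values = 2^18
= 262,144 pixel values


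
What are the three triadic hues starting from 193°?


Triadic: equally spaced at 120° intervals
H1 = 193°
H2 = (193 + 120) mod 360 = 313°
H3 = (193 + 240) mod 360 = 73°
Triadic = 193°, 313°, 73°


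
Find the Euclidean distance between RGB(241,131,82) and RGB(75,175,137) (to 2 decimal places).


d = √[(R₁-R₂)² + (G₁-G₂)² + (B₁-B₂)²]
d = √[(241-75)² + (131-175)² + (82-137)²]
d = √[27556 + 1936 + 3025]
d = √32517
d ≈ 180.32


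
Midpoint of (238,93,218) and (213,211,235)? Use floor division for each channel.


Midpoint: each channel = ⌊(C₁+C₂)/2⌋
R: ⌊(238+213)/2⌋ = 225
G: ⌊(93+211)/2⌋ = 152
B: ⌊(218+235)/2⌋ = 226
= RGB(225, 152, 226)


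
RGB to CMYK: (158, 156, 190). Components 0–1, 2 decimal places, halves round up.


R'=158/255≈0.6196, G'=156/255≈0.6118, B'=190/255≈0.7451
K = 1 - max(R',G',B') = 1 - 190/255 = 65/255 = 0.25490… → 0.25
(1-R'-K)/(1-K) simplifies to (max-R)/max with max = 190:
C = (190-158)/190 = 32/190 = 0.16842… → 0.17
M = (190-156)/190 = 34/190 = 0.17894… → 0.18
Y = (190-190)/190 = 0/190 = 0 → 0.00
= CMYK(0.17, 0.18, 0.00, 0.25)


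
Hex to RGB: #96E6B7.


96 → 150 (R)
E6 → 230 (G)
B7 → 183 (B)
= RGB(150, 230, 183)


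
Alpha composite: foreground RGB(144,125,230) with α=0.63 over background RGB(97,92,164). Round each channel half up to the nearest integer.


C = α×F + (1-α)×B, with 1-α = 0.37
R: 0.63×144 + 0.37×97 = 90.72 + 35.89 = 126.61 → 127
G: 0.63×125 + 0.37×92 = 78.75 + 34.04 = 112.79 → 113
B: 0.63×230 + 0.37×164 = 144.90 + 60.68 = 205.58 → 206
= RGB(127, 113, 206)


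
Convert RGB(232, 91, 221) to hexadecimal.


R = 232 → E8 (hex)
G = 91 → 5B (hex)
B = 221 → DD (hex)
Hex = #E85BDD


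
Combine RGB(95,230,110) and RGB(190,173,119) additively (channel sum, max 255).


Additive: each channel = min(255, C₁+C₂)
R: 95+190 = 285 → 255
G: 230+173 = 403 → 255
B: 110+119 = 229 → 229
= RGB(255, 255, 229)


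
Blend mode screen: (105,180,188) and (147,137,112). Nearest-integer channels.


Screen: C = 255 - (255-A)×(255-B)/255, rounded to nearest integer
R: 255 - (255-105)×(255-147)/255 = 255 - 16200/255 ≈ 255 - 63.529 = 191.471 → 191
G: 255 - (255-180)×(255-137)/255 = 255 - 8850/255 ≈ 255 - 34.706 = 220.294 → 220
B: 255 - (255-188)×(255-112)/255 = 255 - 9581/255 ≈ 255 - 37.573 = 217.427 → 217
= RGB(191, 220, 217)


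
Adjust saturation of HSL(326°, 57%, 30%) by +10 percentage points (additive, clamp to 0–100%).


Original S = 57%
Adjustment = +10 percentage points
New S = 57 + (10) = 67
Clamp to [0, 100] → 67
= HSL(326°, 67%, 30%)


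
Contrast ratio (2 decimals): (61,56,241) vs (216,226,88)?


Linearize each sRGB channel c=v/255: c/12.92 if c ≤ 0.04045 else ((c+0.055)/1.055)^2.4
L = 0.2126×R_lin + 0.7152×G_lin + 0.0722×B_lin
Color 1 (61,56,241):
  R=61: 61/255≈0.2392 > 0.04045 → ((0.2392+0.055)/1.055)^2.4 ≈ 0.04667
  G=56: 56/255≈0.2196 > 0.04045 → ((0.2196+0.055)/1.055)^2.4 ≈ 0.03955
  B=241: 241/255≈0.9451 > 0.04045 → ((0.9451+0.055)/1.055)^2.4 ≈ 0.87962
  L1 = 0.2126×0.04667 + 0.7152×0.03955 + 0.0722×0.87962 ≈ 0.10171
Color 2 (216,226,88):
  R=216: 216/255≈0.8471 > 0.04045 → ((0.8471+0.055)/1.055)^2.4 ≈ 0.68669
  G=226: 226/255≈0.8863 > 0.04045 → ((0.8863+0.055)/1.055)^2.4 ≈ 0.76052
  B=88: 88/255≈0.3451 > 0.04045 → ((0.3451+0.055)/1.055)^2.4 ≈ 0.09759
  L2 = 0.2126×0.68669 + 0.7152×0.76052 + 0.0722×0.09759 ≈ 0.69696
Lighter = 0.69696, Darker = 0.10171
Ratio = (L_lighter + 0.05) / (L_darker + 0.05)
Ratio = (0.69696 + 0.05) / (0.10171 + 0.05) = 0.74696 / 0.15171 ≈ 4.9235
Ratio ≈ 4.92:1


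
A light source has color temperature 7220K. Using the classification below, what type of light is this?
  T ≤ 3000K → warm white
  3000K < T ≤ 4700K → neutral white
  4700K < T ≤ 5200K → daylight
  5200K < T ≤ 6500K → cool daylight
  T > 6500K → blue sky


Temperature: 7220K
7220K > 6500K → blue sky
Classification: blue sky


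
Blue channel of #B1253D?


Color: #B1253D
R = B1 = 177
G = 25 = 37
B = 3D = 61
Blue = 61


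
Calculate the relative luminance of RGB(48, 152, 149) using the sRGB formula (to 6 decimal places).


Linearize each channel (sRGB transfer function): c = v/255; c_lin = c/12.92 if c ≤ 0.04045, else ((c+0.055)/1.055)^2.4
  R: 48/255 ≈ 0.188235 > 0.04045 → ((0.188235+0.055)/1.055)^2.4 ≈ 0.029557
  G: 152/255 ≈ 0.596078 > 0.04045 → ((0.596078+0.055)/1.055)^2.4 ≈ 0.313989
  B: 149/255 ≈ 0.584314 > 0.04045 → ((0.584314+0.055)/1.055)^2.4 ≈ 0.300544
R_lin = 0.029557, G_lin = 0.313989, B_lin = 0.300544
L = 0.2126×R + 0.7152×G + 0.0722×B
L = 0.2126×0.029557 + 0.7152×0.313989 + 0.0722×0.300544
L ≈ 0.252548


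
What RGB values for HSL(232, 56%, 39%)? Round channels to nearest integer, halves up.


H=232°, S=0.56, L=0.39
C = (1-|2L-1|)×S = (1-|-0.22|)×0.56 = 0.4368
H' = H/60 = 232/60 ≈ 3.8667; X = C×(1-|H' mod 2 - 1|) = 0.05824
m = L - C/2 = 0.39 - 0.2184 = 0.1716
Sector ⌊H'⌋ = 3 → (R',G',B') = (0.0, 0.05824, 0.4368)
RGB = ((R'+m)×255, (G'+m)×255, (B'+m)×255) = (43.758, 58.6092, 155.142)
Round half up → RGB(44, 59, 155)


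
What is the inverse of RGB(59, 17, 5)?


Invert: (255-R, 255-G, 255-B)
R: 255-59 = 196
G: 255-17 = 238
B: 255-5 = 250
= RGB(196, 238, 250)


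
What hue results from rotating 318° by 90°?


New hue = (H + rotation) mod 360
New hue = (318 + 90) mod 360
= 408 mod 360
= 48°


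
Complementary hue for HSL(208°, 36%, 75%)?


Complement = opposite side of color wheel = hue + 180°
H' = (208 + 180) mod 360 = 28°
S and L unchanged.
= HSL(28°, 36%, 75%)


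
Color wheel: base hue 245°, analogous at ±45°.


Base hue: 245°
Left analog: (245 - 45) mod 360 = 200°
Right analog: (245 + 45) mod 360 = 290°
Analogous hues = 200° and 290°


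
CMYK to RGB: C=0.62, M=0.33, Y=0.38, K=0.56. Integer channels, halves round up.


R = 255 × (1-C) × (1-K) = 255 × 0.38 × 0.44 = 42.636 → 43
G = 255 × (1-M) × (1-K) = 255 × 0.67 × 0.44 = 75.174 → 75
B = 255 × (1-Y) × (1-K) = 255 × 0.62 × 0.44 = 69.564 → 70
= RGB(43, 75, 70)


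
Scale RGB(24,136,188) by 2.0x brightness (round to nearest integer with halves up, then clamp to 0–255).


Multiply each channel by 2.0, round half up, clamp to [0, 255]
R: 24×2.0 = 48
G: 136×2.0 = 272 → clamp → 255
B: 188×2.0 = 376 → clamp → 255
= RGB(48, 255, 255)


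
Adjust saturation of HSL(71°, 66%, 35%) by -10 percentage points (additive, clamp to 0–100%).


Original S = 66%
Adjustment = -10 percentage points
New S = 66 + (-10) = 56
Clamp to [0, 100] → 56
= HSL(71°, 56%, 35%)


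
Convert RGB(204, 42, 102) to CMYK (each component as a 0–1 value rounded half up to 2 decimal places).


R'=204/255≈0.8000, G'=42/255≈0.1647, B'=102/255≈0.4000
K = 1 - max(R',G',B') = 1 - 204/255 = 51/255 = 0.2 → 0.20
(1-R'-K)/(1-K) simplifies to (max-R)/max with max = 204:
C = (204-204)/204 = 0/204 = 0 → 0.00
M = (204-42)/204 = 162/204 = 0.79411… → 0.79
Y = (204-102)/204 = 102/204 = 0.5 → 0.50
= CMYK(0.00, 0.79, 0.50, 0.20)


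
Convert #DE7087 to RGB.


DE → 222 (R)
70 → 112 (G)
87 → 135 (B)
= RGB(222, 112, 135)


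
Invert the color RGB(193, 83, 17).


Invert: (255-R, 255-G, 255-B)
R: 255-193 = 62
G: 255-83 = 172
B: 255-17 = 238
= RGB(62, 172, 238)


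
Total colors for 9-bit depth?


Colors = 2^bits = 2^9
= 512 colors


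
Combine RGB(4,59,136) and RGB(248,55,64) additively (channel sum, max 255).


Additive: each channel = min(255, C₁+C₂)
R: 4+248 = 252 → 252
G: 59+55 = 114 → 114
B: 136+64 = 200 → 200
= RGB(252, 114, 200)


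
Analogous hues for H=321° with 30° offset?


Base hue: 321°
Left analog: (321 - 30) mod 360 = 291°
Right analog: (321 + 30) mod 360 = 351°
Analogous hues = 291° and 351°


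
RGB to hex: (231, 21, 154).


R = 231 → E7 (hex)
G = 21 → 15 (hex)
B = 154 → 9A (hex)
Hex = #E7159A


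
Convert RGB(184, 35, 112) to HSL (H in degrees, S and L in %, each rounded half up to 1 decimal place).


Normalize: R'=184/255≈0.7216, G'=35/255≈0.1373, B'=112/255≈0.4392
Max=184/255, Min=35/255, Δ=Max-Min=149/255
L = (Max+Min)/2 = (184+35)/510 = 219/510 = 0.42941… → L = 42.9%
L ≤ 0.5 → S = Δ/(Max+Min) = 149/(184+35) = 149/219 = 0.68036… → S = 68.0%
(the 1/255 factors cancel in S and H, so raw channel differences can be used)
Max is R' → H = 60 × (((G-B)/Δ) mod 6) = 60 × (((35-112)/149) mod 6)
  (-77)/149 = -0.5167…; negative, so add 6 → 5.4832…
  H = 60 × 5.4832… = 328.993…° → H = 329.0°
= HSL(329.0°, 68.0%, 42.9%)


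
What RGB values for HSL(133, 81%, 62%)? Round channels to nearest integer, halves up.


H=133°, S=0.81, L=0.62
C = (1-|2L-1|)×S = (1-|0.24|)×0.81 = 0.6156
H' = H/60 = 133/60 ≈ 2.2167; X = C×(1-|H' mod 2 - 1|) = 0.13338
m = L - C/2 = 0.62 - 0.3078 = 0.3122
Sector ⌊H'⌋ = 2 → (R',G',B') = (0.0, 0.6156, 0.13338)
RGB = ((R'+m)×255, (G'+m)×255, (B'+m)×255) = (79.611, 236.589, 113.6229)
Round half up → RGB(80, 237, 114)


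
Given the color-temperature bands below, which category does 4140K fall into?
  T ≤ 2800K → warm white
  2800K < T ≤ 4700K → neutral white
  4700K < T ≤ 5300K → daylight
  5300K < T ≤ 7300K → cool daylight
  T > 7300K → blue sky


Temperature: 4140K
2800K < 4140K ≤ 4700K → neutral white
Classification: neutral white


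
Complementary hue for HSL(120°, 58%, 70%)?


Complement = opposite side of color wheel = hue + 180°
H' = (120 + 180) mod 360 = 300°
S and L unchanged.
= HSL(300°, 58%, 70%)


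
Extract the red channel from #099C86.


Color: #099C86
R = 09 = 9
G = 9C = 156
B = 86 = 134
Red = 9


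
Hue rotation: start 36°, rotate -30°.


New hue = (H + rotation) mod 360
New hue = (36 -30) mod 360
= 6 mod 360
= 6°


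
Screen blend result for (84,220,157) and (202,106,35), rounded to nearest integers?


Screen: C = 255 - (255-A)×(255-B)/255, rounded to nearest integer
R: 255 - (255-84)×(255-202)/255 = 255 - 9063/255 ≈ 255 - 35.541 = 219.459 → 219
G: 255 - (255-220)×(255-106)/255 = 255 - 5215/255 ≈ 255 - 20.451 = 234.549 → 235
B: 255 - (255-157)×(255-35)/255 = 255 - 21560/255 ≈ 255 - 84.549 = 170.451 → 170
= RGB(219, 235, 170)


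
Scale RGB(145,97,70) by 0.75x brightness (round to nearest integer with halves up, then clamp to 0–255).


Multiply each channel by 0.75, round half up, clamp to [0, 255]
R: 145×0.75 = 108.75 → round → 109
G: 97×0.75 = 72.75 → round → 73
B: 70×0.75 = 52.5 → round → 53
= RGB(109, 73, 53)


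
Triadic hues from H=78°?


Triadic: equally spaced at 120° intervals
H1 = 78°
H2 = (78 + 120) mod 360 = 198°
H3 = (78 + 240) mod 360 = 318°
Triadic = 78°, 198°, 318°


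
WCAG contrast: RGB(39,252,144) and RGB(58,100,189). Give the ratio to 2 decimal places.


Linearize each sRGB channel c=v/255: c/12.92 if c ≤ 0.04045 else ((c+0.055)/1.055)^2.4
L = 0.2126×R_lin + 0.7152×G_lin + 0.0722×B_lin
Color 1 (39,252,144):
  R=39: 39/255≈0.1529 > 0.04045 → ((0.1529+0.055)/1.055)^2.4 ≈ 0.02029
  G=252: 252/255≈0.9882 > 0.04045 → ((0.9882+0.055)/1.055)^2.4 ≈ 0.97345
  B=144: 144/255≈0.5647 > 0.04045 → ((0.5647+0.055)/1.055)^2.4 ≈ 0.27889
  L1 = 0.2126×0.02029 + 0.7152×0.97345 + 0.0722×0.27889 ≈ 0.72066
Color 2 (58,100,189):
  R=58: 58/255≈0.2275 > 0.04045 → ((0.2275+0.055)/1.055)^2.4 ≈ 0.04231
  G=100: 100/255≈0.3922 > 0.04045 → ((0.3922+0.055)/1.055)^2.4 ≈ 0.12744
  B=189: 189/255≈0.7412 > 0.04045 → ((0.7412+0.055)/1.055)^2.4 ≈ 0.50888
  L2 = 0.2126×0.04231 + 0.7152×0.12744 + 0.0722×0.50888 ≈ 0.13688
Lighter = 0.72066, Darker = 0.13688
Ratio = (L_lighter + 0.05) / (L_darker + 0.05)
Ratio = (0.72066 + 0.05) / (0.13688 + 0.05) = 0.77066 / 0.18688 ≈ 4.1238
Ratio ≈ 4.12:1


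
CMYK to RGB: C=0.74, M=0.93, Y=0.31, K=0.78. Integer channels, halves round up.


R = 255 × (1-C) × (1-K) = 255 × 0.26 × 0.22 = 14.586 → 15
G = 255 × (1-M) × (1-K) = 255 × 0.07 × 0.22 = 3.927 → 4
B = 255 × (1-Y) × (1-K) = 255 × 0.69 × 0.22 = 38.709 → 39
= RGB(15, 4, 39)


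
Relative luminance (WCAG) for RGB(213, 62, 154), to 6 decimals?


Linearize each channel (sRGB transfer function): c = v/255; c_lin = c/12.92 if c ≤ 0.04045, else ((c+0.055)/1.055)^2.4
  R: 213/255 ≈ 0.835294 > 0.04045 → ((0.835294+0.055)/1.055)^2.4 ≈ 0.665387
  G: 62/255 ≈ 0.243137 > 0.04045 → ((0.243137+0.055)/1.055)^2.4 ≈ 0.048172
  B: 154/255 ≈ 0.603922 > 0.04045 → ((0.603922+0.055)/1.055)^2.4 ≈ 0.323143
R_lin = 0.665387, G_lin = 0.048172, B_lin = 0.323143
L = 0.2126×R + 0.7152×G + 0.0722×B
L = 0.2126×0.665387 + 0.7152×0.048172 + 0.0722×0.323143
L ≈ 0.199245


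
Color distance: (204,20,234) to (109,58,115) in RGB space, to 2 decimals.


d = √[(R₁-R₂)² + (G₁-G₂)² + (B₁-B₂)²]
d = √[(204-109)² + (20-58)² + (234-115)²]
d = √[9025 + 1444 + 14161]
d = √24630
d ≈ 156.94


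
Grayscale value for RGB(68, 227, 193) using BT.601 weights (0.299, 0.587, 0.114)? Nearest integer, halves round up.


Gray = 0.299×R + 0.587×G + 0.114×B
Gray = 0.299×68 + 0.587×227 + 0.114×193
Gray = 20.332 + 133.249 + 22.002
Gray = 175.583 → round half up → 176
Gray = 176


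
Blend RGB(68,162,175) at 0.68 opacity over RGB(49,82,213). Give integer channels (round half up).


C = α×F + (1-α)×B, with 1-α = 0.32
R: 0.68×68 + 0.32×49 = 46.24 + 15.68 = 61.92 → 62
G: 0.68×162 + 0.32×82 = 110.16 + 26.24 = 136.40 → 136
B: 0.68×175 + 0.32×213 = 119.00 + 68.16 = 187.16 → 187
= RGB(62, 136, 187)


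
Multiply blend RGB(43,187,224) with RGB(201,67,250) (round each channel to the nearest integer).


Multiply: C = A×B/255, rounded to nearest integer
R: 43×201/255 = 8643/255 ≈ 33.894 → 34
G: 187×67/255 = 12529/255 ≈ 49.133 → 49
B: 224×250/255 = 56000/255 ≈ 219.608 → 220
= RGB(34, 49, 220)


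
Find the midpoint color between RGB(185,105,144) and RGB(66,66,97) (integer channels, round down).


Midpoint: each channel = ⌊(C₁+C₂)/2⌋
R: ⌊(185+66)/2⌋ = 125
G: ⌊(105+66)/2⌋ = 85
B: ⌊(144+97)/2⌋ = 120
= RGB(125, 85, 120)


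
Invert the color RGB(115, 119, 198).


Invert: (255-R, 255-G, 255-B)
R: 255-115 = 140
G: 255-119 = 136
B: 255-198 = 57
= RGB(140, 136, 57)


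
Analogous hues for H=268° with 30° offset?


Base hue: 268°
Left analog: (268 - 30) mod 360 = 238°
Right analog: (268 + 30) mod 360 = 298°
Analogous hues = 238° and 298°


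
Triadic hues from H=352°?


Triadic: equally spaced at 120° intervals
H1 = 352°
H2 = (352 + 120) mod 360 = 112°
H3 = (352 + 240) mod 360 = 232°
Triadic = 352°, 112°, 232°


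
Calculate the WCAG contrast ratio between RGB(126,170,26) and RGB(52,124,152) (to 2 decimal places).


Linearize each sRGB channel c=v/255: c/12.92 if c ≤ 0.04045 else ((c+0.055)/1.055)^2.4
L = 0.2126×R_lin + 0.7152×G_lin + 0.0722×B_lin
Color 1 (126,170,26):
  R=126: 126/255≈0.4941 > 0.04045 → ((0.4941+0.055)/1.055)^2.4 ≈ 0.20864
  G=170: 170/255≈0.6667 > 0.04045 → ((0.6667+0.055)/1.055)^2.4 ≈ 0.40198
  B=26: 26/255≈0.1020 > 0.04045 → ((0.1020+0.055)/1.055)^2.4 ≈ 0.01033
  L1 = 0.2126×0.20864 + 0.7152×0.40198 + 0.0722×0.01033 ≈ 0.33260
Color 2 (52,124,152):
  R=52: 52/255≈0.2039 > 0.04045 → ((0.2039+0.055)/1.055)^2.4 ≈ 0.03434
  G=124: 124/255≈0.4863 > 0.04045 → ((0.4863+0.055)/1.055)^2.4 ≈ 0.20156
  B=152: 152/255≈0.5961 > 0.04045 → ((0.5961+0.055)/1.055)^2.4 ≈ 0.31399
  L2 = 0.2126×0.03434 + 0.7152×0.20156 + 0.0722×0.31399 ≈ 0.17412
Lighter = 0.33260, Darker = 0.17412
Ratio = (L_lighter + 0.05) / (L_darker + 0.05)
Ratio = (0.33260 + 0.05) / (0.17412 + 0.05) = 0.38260 / 0.22412 ≈ 1.7071
Ratio ≈ 1.71:1


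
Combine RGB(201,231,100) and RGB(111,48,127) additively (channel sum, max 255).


Additive: each channel = min(255, C₁+C₂)
R: 201+111 = 312 → 255
G: 231+48 = 279 → 255
B: 100+127 = 227 → 227
= RGB(255, 255, 227)


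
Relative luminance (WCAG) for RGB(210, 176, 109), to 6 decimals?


Linearize each channel (sRGB transfer function): c = v/255; c_lin = c/12.92 if c ≤ 0.04045, else ((c+0.055)/1.055)^2.4
  R: 210/255 ≈ 0.823529 > 0.04045 → ((0.823529+0.055)/1.055)^2.4 ≈ 0.644480
  G: 176/255 ≈ 0.690196 > 0.04045 → ((0.690196+0.055)/1.055)^2.4 ≈ 0.434154
  B: 109/255 ≈ 0.427451 > 0.04045 → ((0.427451+0.055)/1.055)^2.4 ≈ 0.152926
R_lin = 0.644480, G_lin = 0.434154, B_lin = 0.152926
L = 0.2126×R + 0.7152×G + 0.0722×B
L = 0.2126×0.644480 + 0.7152×0.434154 + 0.0722×0.152926
L ≈ 0.458564


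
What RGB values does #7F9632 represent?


7F → 127 (R)
96 → 150 (G)
32 → 50 (B)
= RGB(127, 150, 50)


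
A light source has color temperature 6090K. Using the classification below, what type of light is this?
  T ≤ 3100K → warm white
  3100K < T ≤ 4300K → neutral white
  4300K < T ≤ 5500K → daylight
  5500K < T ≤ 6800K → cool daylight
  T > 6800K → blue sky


Temperature: 6090K
5500K < 6090K ≤ 6800K → cool daylight
Classification: cool daylight


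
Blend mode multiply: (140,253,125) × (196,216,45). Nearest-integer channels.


Multiply: C = A×B/255, rounded to nearest integer
R: 140×196/255 = 27440/255 ≈ 107.608 → 108
G: 253×216/255 = 54648/255 ≈ 214.306 → 214
B: 125×45/255 = 5625/255 ≈ 22.059 → 22
= RGB(108, 214, 22)


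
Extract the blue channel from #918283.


Color: #918283
R = 91 = 145
G = 82 = 130
B = 83 = 131
Blue = 131


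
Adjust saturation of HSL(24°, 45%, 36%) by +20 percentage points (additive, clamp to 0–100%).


Original S = 45%
Adjustment = +20 percentage points
New S = 45 + (20) = 65
Clamp to [0, 100] → 65
= HSL(24°, 65%, 36%)


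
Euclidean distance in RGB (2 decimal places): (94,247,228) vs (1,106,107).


d = √[(R₁-R₂)² + (G₁-G₂)² + (B₁-B₂)²]
d = √[(94-1)² + (247-106)² + (228-107)²]
d = √[8649 + 19881 + 14641]
d = √43171
d ≈ 207.78


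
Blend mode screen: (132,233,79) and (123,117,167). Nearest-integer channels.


Screen: C = 255 - (255-A)×(255-B)/255, rounded to nearest integer
R: 255 - (255-132)×(255-123)/255 = 255 - 16236/255 ≈ 255 - 63.671 = 191.329 → 191
G: 255 - (255-233)×(255-117)/255 = 255 - 3036/255 ≈ 255 - 11.906 = 243.094 → 243
B: 255 - (255-79)×(255-167)/255 = 255 - 15488/255 ≈ 255 - 60.737 = 194.263 → 194
= RGB(191, 243, 194)


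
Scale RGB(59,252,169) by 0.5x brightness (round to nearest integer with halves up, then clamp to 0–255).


Multiply each channel by 0.5, round half up, clamp to [0, 255]
R: 59×0.5 = 29.5 → round → 30
G: 252×0.5 = 126
B: 169×0.5 = 84.5 → round → 85
= RGB(30, 126, 85)


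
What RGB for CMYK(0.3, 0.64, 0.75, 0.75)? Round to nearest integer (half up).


R = 255 × (1-C) × (1-K) = 255 × 0.70 × 0.25 = 44.625 → 45
G = 255 × (1-M) × (1-K) = 255 × 0.36 × 0.25 = 22.95 → 23
B = 255 × (1-Y) × (1-K) = 255 × 0.25 × 0.25 = 15.9375 → 16
= RGB(45, 23, 16)


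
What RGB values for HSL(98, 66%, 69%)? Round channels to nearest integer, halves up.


H=98°, S=0.66, L=0.69
C = (1-|2L-1|)×S = (1-|0.38|)×0.66 = 0.4092
H' = H/60 = 98/60 ≈ 1.6333; X = C×(1-|H' mod 2 - 1|) = 0.15004
m = L - C/2 = 0.69 - 0.2046 = 0.4854
Sector ⌊H'⌋ = 1 → (R',G',B') = (0.15004, 0.4092, 0.0)
RGB = ((R'+m)×255, (G'+m)×255, (B'+m)×255) = (162.0372, 228.123, 123.777)
Round half up → RGB(162, 228, 124)


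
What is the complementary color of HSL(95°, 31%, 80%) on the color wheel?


Complement = opposite side of color wheel = hue + 180°
H' = (95 + 180) mod 360 = 275°
S and L unchanged.
= HSL(275°, 31%, 80%)


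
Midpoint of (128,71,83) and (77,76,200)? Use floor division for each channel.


Midpoint: each channel = ⌊(C₁+C₂)/2⌋
R: ⌊(128+77)/2⌋ = 102
G: ⌊(71+76)/2⌋ = 73
B: ⌊(83+200)/2⌋ = 141
= RGB(102, 73, 141)


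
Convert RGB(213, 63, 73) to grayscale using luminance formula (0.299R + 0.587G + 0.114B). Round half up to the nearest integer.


Gray = 0.299×R + 0.587×G + 0.114×B
Gray = 0.299×213 + 0.587×63 + 0.114×73
Gray = 63.687 + 36.981 + 8.322
Gray = 108.990 → round half up → 109
Gray = 109


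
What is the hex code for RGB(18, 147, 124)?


R = 18 → 12 (hex)
G = 147 → 93 (hex)
B = 124 → 7C (hex)
Hex = #12937C


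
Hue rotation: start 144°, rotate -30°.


New hue = (H + rotation) mod 360
New hue = (144 -30) mod 360
= 114 mod 360
= 114°


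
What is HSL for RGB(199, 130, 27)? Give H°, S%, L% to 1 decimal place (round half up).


Normalize: R'=199/255≈0.7804, G'=130/255≈0.5098, B'=27/255≈0.1059
Max=199/255, Min=27/255, Δ=Max-Min=172/255
L = (Max+Min)/2 = (199+27)/510 = 226/510 = 0.44313… → L = 44.3%
L ≤ 0.5 → S = Δ/(Max+Min) = 172/(199+27) = 172/226 = 0.76106… → S = 76.1%
(the 1/255 factors cancel in S and H, so raw channel differences can be used)
Max is R' → H = 60 × (((G-B)/Δ) mod 6) = 60 × (((130-27)/172) mod 6)
  103/172 = 0.5988…
  H = 60 × 0.5988… = 35.930…° → H = 35.9°
= HSL(35.9°, 76.1%, 44.3%)


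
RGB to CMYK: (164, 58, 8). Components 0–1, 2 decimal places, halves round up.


R'=164/255≈0.6431, G'=58/255≈0.2275, B'=8/255≈0.0314
K = 1 - max(R',G',B') = 1 - 164/255 = 91/255 = 0.35686… → 0.36
(1-R'-K)/(1-K) simplifies to (max-R)/max with max = 164:
C = (164-164)/164 = 0/164 = 0 → 0.00
M = (164-58)/164 = 106/164 = 0.64634… → 0.65
Y = (164-8)/164 = 156/164 = 0.95121… → 0.95
= CMYK(0.00, 0.65, 0.95, 0.36)


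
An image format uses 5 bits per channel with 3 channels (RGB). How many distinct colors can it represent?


Total bits = 5 bits/channel × 3 channels = 15 bits
Distinct colors = 2^15
= 32,768 colors


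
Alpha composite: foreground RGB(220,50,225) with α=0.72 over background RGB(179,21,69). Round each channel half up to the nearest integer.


C = α×F + (1-α)×B, with 1-α = 0.28
R: 0.72×220 + 0.28×179 = 158.40 + 50.12 = 208.52 → 209
G: 0.72×50 + 0.28×21 = 36.00 + 5.88 = 41.88 → 42
B: 0.72×225 + 0.28×69 = 162.00 + 19.32 = 181.32 → 181
= RGB(209, 42, 181)


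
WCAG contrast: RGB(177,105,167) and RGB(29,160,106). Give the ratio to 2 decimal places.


Linearize each sRGB channel c=v/255: c/12.92 if c ≤ 0.04045 else ((c+0.055)/1.055)^2.4
L = 0.2126×R_lin + 0.7152×G_lin + 0.0722×B_lin
Color 1 (177,105,167):
  R=177: 177/255≈0.6941 > 0.04045 → ((0.6941+0.055)/1.055)^2.4 ≈ 0.43966
  G=105: 105/255≈0.4118 > 0.04045 → ((0.4118+0.055)/1.055)^2.4 ≈ 0.14126
  B=167: 167/255≈0.6549 > 0.04045 → ((0.6549+0.055)/1.055)^2.4 ≈ 0.38643
  L1 = 0.2126×0.43966 + 0.7152×0.14126 + 0.0722×0.38643 ≈ 0.22240
Color 2 (29,160,106):
  R=29: 29/255≈0.1137 > 0.04045 → ((0.1137+0.055)/1.055)^2.4 ≈ 0.01229
  G=160: 160/255≈0.6275 > 0.04045 → ((0.6275+0.055)/1.055)^2.4 ≈ 0.35153
  B=106: 106/255≈0.4157 > 0.04045 → ((0.4157+0.055)/1.055)^2.4 ≈ 0.14413
  L2 = 0.2126×0.01229 + 0.7152×0.35153 + 0.0722×0.14413 ≈ 0.26443
Lighter = 0.26443, Darker = 0.22240
Ratio = (L_lighter + 0.05) / (L_darker + 0.05)
Ratio = (0.26443 + 0.05) / (0.22240 + 0.05) = 0.31443 / 0.27240 ≈ 1.1543
Ratio ≈ 1.15:1


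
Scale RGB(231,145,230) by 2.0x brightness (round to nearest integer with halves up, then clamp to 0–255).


Multiply each channel by 2.0, round half up, clamp to [0, 255]
R: 231×2.0 = 462 → clamp → 255
G: 145×2.0 = 290 → clamp → 255
B: 230×2.0 = 460 → clamp → 255
= RGB(255, 255, 255)


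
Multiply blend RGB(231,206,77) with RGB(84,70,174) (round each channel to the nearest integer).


Multiply: C = A×B/255, rounded to nearest integer
R: 231×84/255 = 19404/255 ≈ 76.094 → 76
G: 206×70/255 = 14420/255 ≈ 56.549 → 57
B: 77×174/255 = 13398/255 ≈ 52.541 → 53
= RGB(76, 57, 53)


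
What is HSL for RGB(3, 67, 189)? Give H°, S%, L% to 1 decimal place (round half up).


Normalize: R'=3/255≈0.0118, G'=67/255≈0.2627, B'=189/255≈0.7412
Max=189/255, Min=3/255, Δ=Max-Min=186/255
L = (Max+Min)/2 = (189+3)/510 = 192/510 = 0.37647… → L = 37.6%
L ≤ 0.5 → S = Δ/(Max+Min) = 186/(189+3) = 186/192 = 0.96875 → S = 96.9%
(the 1/255 factors cancel in S and H, so raw channel differences can be used)
Max is B' → H = 60 × ((R-G)/Δ + 4) = 60 × ((3-67)/186 + 4)
  -64/186 + 4 = -0.3440… + 4 = 3.6559…
  H = 60 × 3.6559… = 219.354…° → H = 219.4°
= HSL(219.4°, 96.9%, 37.6%)


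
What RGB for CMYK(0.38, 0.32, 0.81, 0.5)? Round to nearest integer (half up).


R = 255 × (1-C) × (1-K) = 255 × 0.62 × 0.50 = 79.05 → 79
G = 255 × (1-M) × (1-K) = 255 × 0.68 × 0.50 = 86.7 → 87
B = 255 × (1-Y) × (1-K) = 255 × 0.19 × 0.50 = 24.225 → 24
= RGB(79, 87, 24)


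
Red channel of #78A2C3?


Color: #78A2C3
R = 78 = 120
G = A2 = 162
B = C3 = 195
Red = 120


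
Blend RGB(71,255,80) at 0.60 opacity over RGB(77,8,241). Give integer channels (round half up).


C = α×F + (1-α)×B, with 1-α = 0.40
R: 0.60×71 + 0.40×77 = 42.60 + 30.80 = 73.40 → 73
G: 0.60×255 + 0.40×8 = 153.00 + 3.20 = 156.20 → 156
B: 0.60×80 + 0.40×241 = 48.00 + 96.40 = 144.40 → 144
= RGB(73, 156, 144)


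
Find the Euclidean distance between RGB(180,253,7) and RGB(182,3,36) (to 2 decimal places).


d = √[(R₁-R₂)² + (G₁-G₂)² + (B₁-B₂)²]
d = √[(180-182)² + (253-3)² + (7-36)²]
d = √[4 + 62500 + 841]
d = √63345
d ≈ 251.68


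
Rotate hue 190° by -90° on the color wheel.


New hue = (H + rotation) mod 360
New hue = (190 -90) mod 360
= 100 mod 360
= 100°


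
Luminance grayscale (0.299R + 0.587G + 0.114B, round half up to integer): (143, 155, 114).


Gray = 0.299×R + 0.587×G + 0.114×B
Gray = 0.299×143 + 0.587×155 + 0.114×114
Gray = 42.757 + 90.985 + 12.996
Gray = 146.738 → round half up → 147
Gray = 147


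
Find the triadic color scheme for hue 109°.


Triadic: equally spaced at 120° intervals
H1 = 109°
H2 = (109 + 120) mod 360 = 229°
H3 = (109 + 240) mod 360 = 349°
Triadic = 109°, 229°, 349°


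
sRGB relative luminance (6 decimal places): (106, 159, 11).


Linearize each channel (sRGB transfer function): c = v/255; c_lin = c/12.92 if c ≤ 0.04045, else ((c+0.055)/1.055)^2.4
  R: 106/255 ≈ 0.415686 > 0.04045 → ((0.415686+0.055)/1.055)^2.4 ≈ 0.144128
  G: 159/255 ≈ 0.623529 > 0.04045 → ((0.623529+0.055)/1.055)^2.4 ≈ 0.346704
  B: 11/255 ≈ 0.043137 > 0.04045 → ((0.043137+0.055)/1.055)^2.4 ≈ 0.003347
R_lin = 0.144128, G_lin = 0.346704, B_lin = 0.003347
L = 0.2126×R + 0.7152×G + 0.0722×B
L = 0.2126×0.144128 + 0.7152×0.346704 + 0.0722×0.003347
L ≈ 0.278846


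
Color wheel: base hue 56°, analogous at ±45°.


Base hue: 56°
Left analog: (56 - 45) mod 360 = 11°
Right analog: (56 + 45) mod 360 = 101°
Analogous hues = 11° and 101°


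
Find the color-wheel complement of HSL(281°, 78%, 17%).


Complement = opposite side of color wheel = hue + 180°
H' = (281 + 180) mod 360 = 101°
S and L unchanged.
= HSL(101°, 78%, 17%)


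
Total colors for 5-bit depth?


Colors = 2^bits = 2^5
= 32 colors


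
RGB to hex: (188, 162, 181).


R = 188 → BC (hex)
G = 162 → A2 (hex)
B = 181 → B5 (hex)
Hex = #BCA2B5


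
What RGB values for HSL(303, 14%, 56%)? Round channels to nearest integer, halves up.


H=303°, S=0.14, L=0.56
C = (1-|2L-1|)×S = (1-|0.12|)×0.14 = 0.1232
H' = H/60 = 303/60 ≈ 5.0500; X = C×(1-|H' mod 2 - 1|) = 0.11704
m = L - C/2 = 0.56 - 0.0616 = 0.4984
Sector ⌊H'⌋ = 5 → (R',G',B') = (0.1232, 0.0, 0.11704)
RGB = ((R'+m)×255, (G'+m)×255, (B'+m)×255) = (158.508, 127.092, 156.9372)
Round half up → RGB(159, 127, 157)


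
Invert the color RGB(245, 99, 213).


Invert: (255-R, 255-G, 255-B)
R: 255-245 = 10
G: 255-99 = 156
B: 255-213 = 42
= RGB(10, 156, 42)


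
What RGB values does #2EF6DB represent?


2E → 46 (R)
F6 → 246 (G)
DB → 219 (B)
= RGB(46, 246, 219)


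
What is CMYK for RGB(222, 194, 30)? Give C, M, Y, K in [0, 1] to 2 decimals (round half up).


R'=222/255≈0.8706, G'=194/255≈0.7608, B'=30/255≈0.1176
K = 1 - max(R',G',B') = 1 - 222/255 = 33/255 = 0.12941… → 0.13
(1-R'-K)/(1-K) simplifies to (max-R)/max with max = 222:
C = (222-222)/222 = 0/222 = 0 → 0.00
M = (222-194)/222 = 28/222 = 0.12612… → 0.13
Y = (222-30)/222 = 192/222 = 0.86486… → 0.86
= CMYK(0.00, 0.13, 0.86, 0.13)


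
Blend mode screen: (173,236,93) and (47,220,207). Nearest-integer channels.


Screen: C = 255 - (255-A)×(255-B)/255, rounded to nearest integer
R: 255 - (255-173)×(255-47)/255 = 255 - 17056/255 ≈ 255 - 66.886 = 188.114 → 188
G: 255 - (255-236)×(255-220)/255 = 255 - 665/255 ≈ 255 - 2.608 = 252.392 → 252
B: 255 - (255-93)×(255-207)/255 = 255 - 7776/255 ≈ 255 - 30.494 = 224.506 → 225
= RGB(188, 252, 225)


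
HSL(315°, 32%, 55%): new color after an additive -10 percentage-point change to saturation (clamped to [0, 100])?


Original S = 32%
Adjustment = -10 percentage points
New S = 32 + (-10) = 22
Clamp to [0, 100] → 22
= HSL(315°, 22%, 55%)


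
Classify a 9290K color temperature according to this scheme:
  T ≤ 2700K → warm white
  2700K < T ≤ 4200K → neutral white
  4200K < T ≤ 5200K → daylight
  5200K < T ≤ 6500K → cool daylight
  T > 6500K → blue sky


Temperature: 9290K
9290K > 6500K → blue sky
Classification: blue sky


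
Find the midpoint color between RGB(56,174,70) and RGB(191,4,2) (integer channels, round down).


Midpoint: each channel = ⌊(C₁+C₂)/2⌋
R: ⌊(56+191)/2⌋ = 123
G: ⌊(174+4)/2⌋ = 89
B: ⌊(70+2)/2⌋ = 36
= RGB(123, 89, 36)


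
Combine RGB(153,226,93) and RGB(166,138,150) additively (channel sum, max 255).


Additive: each channel = min(255, C₁+C₂)
R: 153+166 = 319 → 255
G: 226+138 = 364 → 255
B: 93+150 = 243 → 243
= RGB(255, 255, 243)


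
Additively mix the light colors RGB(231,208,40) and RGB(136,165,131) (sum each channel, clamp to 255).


Additive: each channel = min(255, C₁+C₂)
R: 231+136 = 367 → 255
G: 208+165 = 373 → 255
B: 40+131 = 171 → 171
= RGB(255, 255, 171)


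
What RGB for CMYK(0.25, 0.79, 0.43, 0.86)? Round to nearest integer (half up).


R = 255 × (1-C) × (1-K) = 255 × 0.75 × 0.14 = 26.775 → 27
G = 255 × (1-M) × (1-K) = 255 × 0.21 × 0.14 = 7.497 → 7
B = 255 × (1-Y) × (1-K) = 255 × 0.57 × 0.14 = 20.349 → 20
= RGB(27, 7, 20)


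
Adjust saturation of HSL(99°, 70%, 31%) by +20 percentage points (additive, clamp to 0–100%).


Original S = 70%
Adjustment = +20 percentage points
New S = 70 + (20) = 90
Clamp to [0, 100] → 90
= HSL(99°, 90%, 31%)


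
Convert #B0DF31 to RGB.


B0 → 176 (R)
DF → 223 (G)
31 → 49 (B)
= RGB(176, 223, 49)


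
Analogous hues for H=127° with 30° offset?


Base hue: 127°
Left analog: (127 - 30) mod 360 = 97°
Right analog: (127 + 30) mod 360 = 157°
Analogous hues = 97° and 157°


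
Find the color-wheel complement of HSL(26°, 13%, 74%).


Complement = opposite side of color wheel = hue + 180°
H' = (26 + 180) mod 360 = 206°
S and L unchanged.
= HSL(206°, 13%, 74%)
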